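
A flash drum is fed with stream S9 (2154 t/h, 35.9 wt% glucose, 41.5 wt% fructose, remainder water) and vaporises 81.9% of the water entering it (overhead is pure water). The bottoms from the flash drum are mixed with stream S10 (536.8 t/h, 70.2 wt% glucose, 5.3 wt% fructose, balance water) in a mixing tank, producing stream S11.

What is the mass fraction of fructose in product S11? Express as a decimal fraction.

Vapour removed = 0.819×0.226×2154 = 398.69 t/h; concentrate = 1755.3 t/h.
fructose reaching the mixer = 893.91 (from concentrate) + 536.8×0.053 = 922.36 t/h.
Product flow = 1755.3 + 536.8 = 2292.1 t/h; fructose fraction = 0.4024.

0.4024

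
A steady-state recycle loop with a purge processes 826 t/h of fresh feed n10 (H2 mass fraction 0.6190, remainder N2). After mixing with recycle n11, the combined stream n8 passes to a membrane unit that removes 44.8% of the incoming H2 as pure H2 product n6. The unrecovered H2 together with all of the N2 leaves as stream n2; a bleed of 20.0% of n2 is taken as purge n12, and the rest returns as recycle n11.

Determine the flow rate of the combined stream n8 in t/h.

N2 enters only via n10 and leaves only via the purge: 826×0.381 = 0.200×(N2 in n2), and the membrane unit passes all N2, so N2 in n8 = N2 in n2 = 1573.5 t/h.
H2 in n8: m_A = 826×0.619 + (1−0.200)·(1−0.448)·m_A, so m_A = 511.29/0.5584 = 915.64 t/h.
n8 = 915.64 + 1573.5 = 2489.2 t/h.

2489 t/h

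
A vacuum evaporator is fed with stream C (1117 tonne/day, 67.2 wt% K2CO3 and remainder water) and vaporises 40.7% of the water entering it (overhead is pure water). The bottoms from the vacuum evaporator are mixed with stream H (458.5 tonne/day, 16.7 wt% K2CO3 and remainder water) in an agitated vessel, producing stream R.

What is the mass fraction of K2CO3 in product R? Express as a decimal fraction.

0.5799

Vapour removed = 0.407×0.328×1117 = 149.12 tonne/day; concentrate = 967.88 tonne/day.
K2CO3 reaching the mixer = 750.62 (from concentrate) + 458.5×0.167 = 827.19 tonne/day.
Product flow = 967.88 + 458.5 = 1426.4 tonne/day; K2CO3 fraction = 0.5799.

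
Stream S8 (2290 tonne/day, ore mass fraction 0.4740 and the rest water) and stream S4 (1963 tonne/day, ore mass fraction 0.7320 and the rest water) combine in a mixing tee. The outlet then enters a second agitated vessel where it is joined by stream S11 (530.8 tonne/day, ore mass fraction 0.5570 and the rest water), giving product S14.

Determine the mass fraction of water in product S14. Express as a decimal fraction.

Overall, product flow = 4783.8 tonne/day.
water in = 2290×0.526 + 1963×0.268 + 530.8×0.443 = 1965.8 tonne/day.
water fraction in S14 = 0.4109.

0.4109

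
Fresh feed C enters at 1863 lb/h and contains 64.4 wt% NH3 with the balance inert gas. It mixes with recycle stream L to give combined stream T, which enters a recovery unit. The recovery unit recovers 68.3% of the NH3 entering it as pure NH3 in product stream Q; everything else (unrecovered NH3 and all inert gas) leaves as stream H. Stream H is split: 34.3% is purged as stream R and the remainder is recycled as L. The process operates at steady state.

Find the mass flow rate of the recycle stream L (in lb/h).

inert gas enters only via C and leaves only via the purge: 1863×0.356 = 0.343×(inert gas in H), and the recovery unit passes all inert gas, so inert gas in T = inert gas in H = 1933.6 lb/h.
NH3 in T: m_A = 1863×0.644 + (1−0.343)·(1−0.683)·m_A, so m_A = 1199.8/0.7917 = 1515.4 lb/h.
H = (1−0.683)×1515.4 + 1933.6 = 2414 lb/h.
Recycle L = (1−0.343)×2414 = 1586 lb/h.

1586 lb/h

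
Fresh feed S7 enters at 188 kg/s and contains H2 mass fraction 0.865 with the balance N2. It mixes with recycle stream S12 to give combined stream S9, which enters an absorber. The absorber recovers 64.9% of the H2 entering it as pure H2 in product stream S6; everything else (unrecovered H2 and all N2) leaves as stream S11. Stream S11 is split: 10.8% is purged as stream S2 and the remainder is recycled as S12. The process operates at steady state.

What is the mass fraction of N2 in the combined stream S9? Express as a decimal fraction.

0.498

N2 enters only via S7 and leaves only via the purge: 188×0.135 = 0.108×(N2 in S11), and the absorber passes all N2, so N2 in S9 = N2 in S11 = 235 kg/s.
H2 in S9: m_A = 188×0.865 + (1−0.108)·(1−0.649)·m_A, so m_A = 162.62/0.6869 = 236.74 kg/s.
S9 = 236.74 + 235 = 471.74 kg/s.
N2 fraction in S9 = 235/471.74 = 0.498.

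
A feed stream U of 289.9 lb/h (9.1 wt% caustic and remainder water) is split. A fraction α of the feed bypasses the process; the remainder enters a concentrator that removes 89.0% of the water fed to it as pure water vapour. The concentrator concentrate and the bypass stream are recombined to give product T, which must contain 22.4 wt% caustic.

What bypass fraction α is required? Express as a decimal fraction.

0.266

All 289.9×0.091 = 26.381 lb/h of caustic reaches T, so T = 26.381/0.224 = 117.77 lb/h and vapour = 172.13 lb/h.
The evaporator receives (1−α)·289.9 of feed at 0.909 water and removes 0.890 of that water:
0.890×0.909×(1−α)×289.9 = 172.13
(1−α) = 172.13/234.53 = 0.7339;  α = 0.2661.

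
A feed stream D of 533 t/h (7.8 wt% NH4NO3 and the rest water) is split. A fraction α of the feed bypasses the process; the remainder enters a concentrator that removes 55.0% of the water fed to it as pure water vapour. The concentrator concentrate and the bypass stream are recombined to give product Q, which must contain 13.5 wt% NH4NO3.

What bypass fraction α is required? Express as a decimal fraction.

0.167

All 533×0.078 = 41.574 t/h of NH4NO3 reaches Q, so Q = 41.574/0.135 = 307.96 t/h and vapour = 225.04 t/h.
The evaporator receives (1−α)·533 of feed at 0.922 water and removes 0.550 of that water:
0.550×0.922×(1−α)×533 = 225.04
(1−α) = 225.04/270.28 = 0.8326;  α = 0.1674.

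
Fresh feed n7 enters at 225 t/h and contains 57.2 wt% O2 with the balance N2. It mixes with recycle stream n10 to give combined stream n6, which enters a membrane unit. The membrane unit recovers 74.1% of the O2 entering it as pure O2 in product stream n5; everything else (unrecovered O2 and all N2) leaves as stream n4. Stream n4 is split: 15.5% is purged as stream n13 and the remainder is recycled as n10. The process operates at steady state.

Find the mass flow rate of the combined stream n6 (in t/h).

786 t/h

N2 enters only via n7 and leaves only via the purge: 225×0.428 = 0.155×(N2 in n4), and the membrane unit passes all N2, so N2 in n6 = N2 in n4 = 621.29 t/h.
O2 in n6: m_A = 225×0.572 + (1−0.155)·(1−0.741)·m_A, so m_A = 128.7/0.7811 = 164.76 t/h.
n6 = 164.76 + 621.29 = 786.05 t/h.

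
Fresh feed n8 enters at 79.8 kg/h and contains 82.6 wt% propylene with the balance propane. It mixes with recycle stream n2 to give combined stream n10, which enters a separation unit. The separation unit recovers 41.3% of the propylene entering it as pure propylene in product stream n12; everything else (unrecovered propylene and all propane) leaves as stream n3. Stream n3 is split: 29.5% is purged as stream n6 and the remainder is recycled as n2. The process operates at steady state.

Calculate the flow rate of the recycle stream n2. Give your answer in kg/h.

propane enters only via n8 and leaves only via the purge: 79.8×0.174 = 0.295×(propane in n3), and the separation unit passes all propane, so propane in n10 = propane in n3 = 47.068 kg/h.
propylene in n10: m_A = 79.8×0.826 + (1−0.295)·(1−0.413)·m_A, so m_A = 65.915/0.5862 = 112.45 kg/h.
n3 = (1−0.413)×112.45 + 47.068 = 113.08 kg/h.
Recycle n2 = (1−0.295)×113.08 = 79.719 kg/h.

79.72 kg/h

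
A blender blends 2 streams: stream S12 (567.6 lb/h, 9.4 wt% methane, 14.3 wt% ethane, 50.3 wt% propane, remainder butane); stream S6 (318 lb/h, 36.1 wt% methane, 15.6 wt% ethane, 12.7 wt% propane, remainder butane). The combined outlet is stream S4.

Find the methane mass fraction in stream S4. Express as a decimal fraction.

Total flow out = 567.6 + 318 = 885.6 lb/h.
methane in = 567.6×0.094 + 318×0.361 = 168.15 lb/h.
methane mass fraction in S4 = 168.15/885.6 = 0.1899.

0.1899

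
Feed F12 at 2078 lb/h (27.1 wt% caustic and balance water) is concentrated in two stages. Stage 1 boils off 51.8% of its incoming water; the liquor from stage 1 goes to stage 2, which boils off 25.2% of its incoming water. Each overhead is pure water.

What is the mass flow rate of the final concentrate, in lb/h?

water in feed = 2078×0.729 = 1514.9 lb/h.
After stage 1: water left = (1−0.518)×1514.9 = 730.16; stream total = 1293.3 lb/h.
After stage 2: water left = (1−0.252)×730.16 = 546.16; final concentrate = 1109.3 lb/h.

1109 lb/h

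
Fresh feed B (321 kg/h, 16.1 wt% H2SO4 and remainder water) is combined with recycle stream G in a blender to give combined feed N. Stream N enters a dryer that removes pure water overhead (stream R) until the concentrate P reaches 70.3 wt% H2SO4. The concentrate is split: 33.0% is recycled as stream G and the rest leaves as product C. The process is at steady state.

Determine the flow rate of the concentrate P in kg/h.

109.7 kg/h

Overall H2SO4 balance (none leaves overhead): H2SO4 in fresh feed = H2SO4 in product, i.e. 321×0.161 = (1−0.330)·P·0.703.
P = 51.681/(0.703×0.670) = 109.72 kg/h.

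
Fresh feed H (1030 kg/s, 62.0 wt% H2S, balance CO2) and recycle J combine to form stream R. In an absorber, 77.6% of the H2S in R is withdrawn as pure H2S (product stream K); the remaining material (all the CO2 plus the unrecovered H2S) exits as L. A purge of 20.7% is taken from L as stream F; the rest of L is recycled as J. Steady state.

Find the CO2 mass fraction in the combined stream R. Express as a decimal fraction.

0.709

CO2 enters only via H and leaves only via the purge: 1030×0.380 = 0.207×(CO2 in L), and the absorber passes all CO2, so CO2 in R = CO2 in L = 1890.8 kg/s.
H2S in R: m_A = 1030×0.620 + (1−0.207)·(1−0.776)·m_A, so m_A = 638.6/0.8224 = 776.54 kg/s.
R = 776.54 + 1890.8 = 2667.4 kg/s.
CO2 fraction in R = 1890.8/2667.4 = 0.709.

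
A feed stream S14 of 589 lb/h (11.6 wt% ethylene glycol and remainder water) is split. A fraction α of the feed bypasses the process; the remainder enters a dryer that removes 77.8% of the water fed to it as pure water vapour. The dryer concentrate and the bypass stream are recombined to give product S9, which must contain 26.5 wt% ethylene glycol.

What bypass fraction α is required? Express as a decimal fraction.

All 589×0.116 = 68.324 lb/h of ethylene glycol reaches S9, so S9 = 68.324/0.265 = 257.83 lb/h and vapour = 331.17 lb/h.
The evaporator receives (1−α)·589 of feed at 0.884 water and removes 0.778 of that water:
0.778×0.884×(1−α)×589 = 331.17
(1−α) = 331.17/405.09 = 0.8175;  α = 0.1825.

0.182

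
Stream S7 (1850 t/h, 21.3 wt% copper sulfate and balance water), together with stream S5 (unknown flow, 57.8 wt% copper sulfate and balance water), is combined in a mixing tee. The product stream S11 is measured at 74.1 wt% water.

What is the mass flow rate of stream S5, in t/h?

Let S5 be the unknown flow. Total out = 1850 + S5.
water balance: 1456 + 0.422·S5 = 0.741·(1850 + S5)
(0.422 − 0.741)·S5 = 0.741×1850 − 1456 = -85.1
S5 = -85.1 / -0.319 = 266.77 t/h

266.8 t/h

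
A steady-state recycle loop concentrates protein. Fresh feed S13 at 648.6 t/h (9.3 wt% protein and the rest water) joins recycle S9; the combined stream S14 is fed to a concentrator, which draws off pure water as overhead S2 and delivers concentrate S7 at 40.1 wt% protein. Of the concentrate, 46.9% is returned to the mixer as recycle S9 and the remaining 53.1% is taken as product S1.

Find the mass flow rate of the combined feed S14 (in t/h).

Overall protein balance (none leaves overhead): protein in fresh feed = protein in product, i.e. 648.6×0.093 = (1−0.469)·S7·0.401.
S7 = 60.32/(0.401×0.531) = 283.28 t/h.
Recycle S9 = 0.469×283.28 = 132.86 t/h.
Combined feed S14 = 648.6 + 132.86 = 781.46 t/h.

781.5 t/h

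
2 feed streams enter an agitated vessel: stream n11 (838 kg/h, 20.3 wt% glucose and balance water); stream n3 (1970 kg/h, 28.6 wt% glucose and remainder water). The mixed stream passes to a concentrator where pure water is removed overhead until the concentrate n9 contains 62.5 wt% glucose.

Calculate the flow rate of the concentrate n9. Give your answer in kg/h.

glucose entering = 838×0.203 + 1970×0.286 = 733.53 kg/h.
All glucose reports to n9, so n9 = 733.53/0.625 = 1173.7 kg/h.

1174 kg/h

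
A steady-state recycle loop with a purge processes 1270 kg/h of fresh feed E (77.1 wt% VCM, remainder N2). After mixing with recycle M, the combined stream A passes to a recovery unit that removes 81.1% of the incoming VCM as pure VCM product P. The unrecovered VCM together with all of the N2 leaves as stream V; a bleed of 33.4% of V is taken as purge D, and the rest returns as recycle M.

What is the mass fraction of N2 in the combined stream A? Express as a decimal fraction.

0.437

N2 enters only via E and leaves only via the purge: 1270×0.229 = 0.334×(N2 in V), and the recovery unit passes all N2, so N2 in A = N2 in V = 870.75 kg/h.
VCM in A: m_A = 1270×0.771 + (1−0.334)·(1−0.811)·m_A, so m_A = 979.17/0.8741 = 1120.2 kg/h.
A = 1120.2 + 870.75 = 1990.9 kg/h.
N2 fraction in A = 870.75/1990.9 = 0.437.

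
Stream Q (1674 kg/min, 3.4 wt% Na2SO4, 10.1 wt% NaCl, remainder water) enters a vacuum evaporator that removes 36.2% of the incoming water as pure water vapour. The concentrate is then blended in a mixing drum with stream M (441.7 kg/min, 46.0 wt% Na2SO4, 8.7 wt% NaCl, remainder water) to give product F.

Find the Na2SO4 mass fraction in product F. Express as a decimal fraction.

0.163

Vapour removed = 0.362×0.865×1674 = 524.18 kg/min; concentrate = 1149.8 kg/min.
Na2SO4 reaching the mixer = 56.916 (from concentrate) + 441.7×0.460 = 260.1 kg/min.
Product flow = 1149.8 + 441.7 = 1591.5 kg/min; Na2SO4 fraction = 0.163.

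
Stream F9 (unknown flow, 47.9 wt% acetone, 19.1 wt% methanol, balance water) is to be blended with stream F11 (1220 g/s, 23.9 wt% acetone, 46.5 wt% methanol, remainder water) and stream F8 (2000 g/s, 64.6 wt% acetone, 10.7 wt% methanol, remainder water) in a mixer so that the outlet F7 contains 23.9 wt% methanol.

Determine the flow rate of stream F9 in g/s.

244.2 g/s

Let F9 be the unknown flow. Total out = 3220 + F9.
methanol balance: 781.3 + 0.191·F9 = 0.239·(3220 + F9)
(0.191 − 0.239)·F9 = 0.239×3220 − 781.3 = -11.72
F9 = -11.72 / -0.048 = 244.17 g/s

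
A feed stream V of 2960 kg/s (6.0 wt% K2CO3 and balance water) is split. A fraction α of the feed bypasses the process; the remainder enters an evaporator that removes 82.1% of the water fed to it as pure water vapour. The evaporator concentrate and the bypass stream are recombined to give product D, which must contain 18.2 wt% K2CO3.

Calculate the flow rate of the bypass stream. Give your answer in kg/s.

All 2960×0.060 = 177.6 kg/s of K2CO3 reaches D, so D = 177.6/0.182 = 975.82 kg/s and vapour = 1984.2 kg/s.
The evaporator receives (1−α)·2960 of feed at 0.940 water and removes 0.821 of that water:
0.821×0.940×(1−α)×2960 = 1984.2
(1−α) = 1984.2/2284.4 = 0.8686;  α = 0.1314.
Bypass flow = 0.1314×2960 = 388.96 kg/s.

389 kg/s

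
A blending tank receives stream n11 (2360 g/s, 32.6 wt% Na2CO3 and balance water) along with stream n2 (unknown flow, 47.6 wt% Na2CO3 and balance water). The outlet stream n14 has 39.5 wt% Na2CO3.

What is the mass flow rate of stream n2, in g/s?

Let n2 be the unknown flow. Total out = 2360 + n2.
Na2CO3 balance: 769.36 + 0.476·n2 = 0.395·(2360 + n2)
(0.476 − 0.395)·n2 = 0.395×2360 − 769.36 = 162.84
n2 = 162.84 / 0.081 = 2010.4 g/s

2010 g/s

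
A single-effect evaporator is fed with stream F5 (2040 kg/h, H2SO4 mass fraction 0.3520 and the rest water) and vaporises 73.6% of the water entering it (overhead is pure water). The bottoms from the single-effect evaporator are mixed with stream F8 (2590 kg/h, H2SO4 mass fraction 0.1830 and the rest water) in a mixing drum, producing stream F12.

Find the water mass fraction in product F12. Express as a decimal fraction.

Vapour removed = 0.736×0.648×2040 = 972.93 kg/h; concentrate = 1067.1 kg/h.
water reaching the mixer = 348.99 (from concentrate) + 2590×0.817 = 2465 kg/h.
Product flow = 1067.1 + 2590 = 3657.1 kg/h; water fraction = 0.6740.

0.6740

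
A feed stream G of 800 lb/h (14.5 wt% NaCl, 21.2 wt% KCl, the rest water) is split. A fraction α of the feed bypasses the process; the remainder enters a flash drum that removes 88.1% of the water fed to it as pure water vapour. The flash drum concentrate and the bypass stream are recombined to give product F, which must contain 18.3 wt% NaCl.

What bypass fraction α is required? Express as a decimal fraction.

0.633

All 800×0.145 = 116 lb/h of NaCl reaches F, so F = 116/0.183 = 633.88 lb/h and vapour = 166.12 lb/h.
The evaporator receives (1−α)·800 of feed at 0.643 water and removes 0.881 of that water:
0.881×0.643×(1−α)×800 = 166.12
(1−α) = 166.12/453.19 = 0.3666;  α = 0.6334.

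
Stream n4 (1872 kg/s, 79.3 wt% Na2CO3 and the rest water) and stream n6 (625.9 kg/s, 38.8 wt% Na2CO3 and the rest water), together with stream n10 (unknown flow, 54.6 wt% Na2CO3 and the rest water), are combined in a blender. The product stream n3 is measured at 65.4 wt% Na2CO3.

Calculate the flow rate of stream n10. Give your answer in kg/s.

Let n10 be the unknown flow. Total out = 2497.9 + n10.
Na2CO3 balance: 1727.3 + 0.546·n10 = 0.654·(2497.9 + n10)
(0.546 − 0.654)·n10 = 0.654×2497.9 − 1727.3 = -93.719
n10 = -93.719 / -0.108 = 867.76 kg/s

867.8 kg/s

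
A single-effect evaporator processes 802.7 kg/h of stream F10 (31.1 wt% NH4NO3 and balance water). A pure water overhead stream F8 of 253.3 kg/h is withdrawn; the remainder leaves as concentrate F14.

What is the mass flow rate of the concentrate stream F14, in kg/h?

549.4 kg/h

Concentrate = 802.7 − 253.3 = 549.4 kg/h.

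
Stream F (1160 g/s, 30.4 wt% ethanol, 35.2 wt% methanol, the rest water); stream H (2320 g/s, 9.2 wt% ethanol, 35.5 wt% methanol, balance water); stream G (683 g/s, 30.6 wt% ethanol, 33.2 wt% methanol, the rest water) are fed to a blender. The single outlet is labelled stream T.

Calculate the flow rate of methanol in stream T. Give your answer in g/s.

1459 g/s

methanol out = methanol in = 1160×0.352 + 2320×0.355 + 683×0.332 = 1458.7 g/s.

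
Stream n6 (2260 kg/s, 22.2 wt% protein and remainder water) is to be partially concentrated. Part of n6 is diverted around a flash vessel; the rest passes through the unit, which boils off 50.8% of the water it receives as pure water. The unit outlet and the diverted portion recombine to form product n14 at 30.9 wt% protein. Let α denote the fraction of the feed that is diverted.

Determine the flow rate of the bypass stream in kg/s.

650 kg/s

All 2260×0.222 = 501.72 kg/s of protein reaches n14, so n14 = 501.72/0.309 = 1623.7 kg/s and vapour = 636.31 kg/s.
The evaporator receives (1−α)·2260 of feed at 0.778 water and removes 0.508 of that water:
0.508×0.778×(1−α)×2260 = 636.31
(1−α) = 636.31/893.21 = 0.7124;  α = 0.2876.
Bypass flow = 0.2876×2260 = 650 kg/s.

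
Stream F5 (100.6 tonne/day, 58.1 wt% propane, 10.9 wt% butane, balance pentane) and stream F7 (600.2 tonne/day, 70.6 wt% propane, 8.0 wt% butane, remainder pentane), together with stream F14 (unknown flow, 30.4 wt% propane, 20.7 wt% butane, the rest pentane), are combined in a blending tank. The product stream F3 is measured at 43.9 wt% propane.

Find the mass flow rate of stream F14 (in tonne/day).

1293 tonne/day

Let F14 be the unknown flow. Total out = 700.8 + F14.
propane balance: 482.19 + 0.304·F14 = 0.439·(700.8 + F14)
(0.304 − 0.439)·F14 = 0.439×700.8 − 482.19 = -174.54
F14 = -174.54 / -0.135 = 1292.9 tonne/day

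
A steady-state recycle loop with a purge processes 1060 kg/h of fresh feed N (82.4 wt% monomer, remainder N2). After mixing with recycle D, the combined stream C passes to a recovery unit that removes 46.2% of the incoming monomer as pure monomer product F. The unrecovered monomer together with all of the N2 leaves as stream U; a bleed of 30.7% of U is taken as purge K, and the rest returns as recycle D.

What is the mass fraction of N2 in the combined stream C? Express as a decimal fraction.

0.3038

N2 enters only via N and leaves only via the purge: 1060×0.176 = 0.307×(N2 in U), and the recovery unit passes all N2, so N2 in C = N2 in U = 607.69 kg/h.
monomer in C: m_A = 1060×0.824 + (1−0.307)·(1−0.462)·m_A, so m_A = 873.44/0.6272 = 1392.7 kg/h.
C = 1392.7 + 607.69 = 2000.4 kg/h.
N2 fraction in C = 607.69/2000.4 = 0.3038.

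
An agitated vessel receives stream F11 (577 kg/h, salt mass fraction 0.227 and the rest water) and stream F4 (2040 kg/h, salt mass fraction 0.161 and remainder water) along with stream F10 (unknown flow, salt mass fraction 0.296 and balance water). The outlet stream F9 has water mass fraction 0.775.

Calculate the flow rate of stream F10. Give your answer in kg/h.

1823 kg/h

Let F10 be the unknown flow. Total out = 2617 + F10.
water balance: 2157.6 + 0.704·F10 = 0.775·(2617 + F10)
(0.704 − 0.775)·F10 = 0.775×2617 − 2157.6 = -129.41
F10 = -129.41 / -0.071 = 1822.6 kg/h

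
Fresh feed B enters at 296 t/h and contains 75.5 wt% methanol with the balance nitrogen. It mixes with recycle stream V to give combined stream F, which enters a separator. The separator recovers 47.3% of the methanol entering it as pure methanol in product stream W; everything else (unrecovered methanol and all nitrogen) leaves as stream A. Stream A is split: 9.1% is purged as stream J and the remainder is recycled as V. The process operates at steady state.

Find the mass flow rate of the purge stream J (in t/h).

nitrogen enters only via B and leaves only via the purge: 296×0.245 = 0.091×(nitrogen in A), and the separator passes all nitrogen, so nitrogen in F = nitrogen in A = 796.92 t/h.
methanol in F: m_A = 296×0.755 + (1−0.091)·(1−0.473)·m_A, so m_A = 223.48/0.5210 = 428.98 t/h.
A = (1−0.473)×428.98 + 796.92 = 1023 t/h.
Purge J = 0.091×1023 = 93.093 t/h.

93.09 t/h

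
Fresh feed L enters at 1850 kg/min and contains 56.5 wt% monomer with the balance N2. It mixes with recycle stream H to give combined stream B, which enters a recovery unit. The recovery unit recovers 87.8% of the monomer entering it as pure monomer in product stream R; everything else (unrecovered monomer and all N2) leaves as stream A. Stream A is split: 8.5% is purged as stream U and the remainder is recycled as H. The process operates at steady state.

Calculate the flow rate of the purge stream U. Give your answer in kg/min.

817 kg/min

N2 enters only via L and leaves only via the purge: 1850×0.435 = 0.085×(N2 in A), and the recovery unit passes all N2, so N2 in B = N2 in A = 9467.6 kg/min.
monomer in B: m_A = 1850×0.565 + (1−0.085)·(1−0.878)·m_A, so m_A = 1045.2/0.8884 = 1176.6 kg/min.
A = (1−0.878)×1176.6 + 9467.6 = 9611.2 kg/min.
Purge U = 0.085×9611.2 = 816.95 kg/min.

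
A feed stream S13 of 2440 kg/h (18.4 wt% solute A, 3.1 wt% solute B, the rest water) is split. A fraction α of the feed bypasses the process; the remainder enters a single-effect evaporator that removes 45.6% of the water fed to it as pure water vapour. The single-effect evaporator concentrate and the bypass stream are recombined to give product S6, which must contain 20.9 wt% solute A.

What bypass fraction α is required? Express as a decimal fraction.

0.666

All 2440×0.184 = 448.96 kg/h of solute A reaches S6, so S6 = 448.96/0.209 = 2148.1 kg/h and vapour = 291.87 kg/h.
The evaporator receives (1−α)·2440 of feed at 0.785 water and removes 0.456 of that water:
0.456×0.785×(1−α)×2440 = 291.87
(1−α) = 291.87/873.42 = 0.3342;  α = 0.6658.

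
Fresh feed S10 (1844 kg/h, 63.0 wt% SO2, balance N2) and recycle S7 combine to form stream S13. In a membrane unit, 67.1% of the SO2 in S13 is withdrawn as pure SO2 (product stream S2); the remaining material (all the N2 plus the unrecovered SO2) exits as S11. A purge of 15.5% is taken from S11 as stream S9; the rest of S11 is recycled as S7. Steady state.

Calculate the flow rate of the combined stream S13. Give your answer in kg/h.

6011 kg/h

N2 enters only via S10 and leaves only via the purge: 1844×0.370 = 0.155×(N2 in S11), and the membrane unit passes all N2, so N2 in S13 = N2 in S11 = 4401.8 kg/h.
SO2 in S13: m_A = 1844×0.630 + (1−0.155)·(1−0.671)·m_A, so m_A = 1161.7/0.7220 = 1609 kg/h.
S13 = 1609 + 4401.8 = 6010.8 kg/h.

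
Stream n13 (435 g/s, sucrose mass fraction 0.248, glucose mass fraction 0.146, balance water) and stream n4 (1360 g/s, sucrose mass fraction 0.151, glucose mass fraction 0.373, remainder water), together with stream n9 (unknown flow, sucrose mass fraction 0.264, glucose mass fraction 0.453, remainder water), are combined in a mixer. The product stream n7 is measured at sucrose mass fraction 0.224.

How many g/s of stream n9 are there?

Let n9 be the unknown flow. Total out = 1795 + n9.
sucrose balance: 313.24 + 0.264·n9 = 0.224·(1795 + n9)
(0.264 − 0.224)·n9 = 0.224×1795 − 313.24 = 88.84
n9 = 88.84 / 0.040 = 2221 g/s

2221 g/s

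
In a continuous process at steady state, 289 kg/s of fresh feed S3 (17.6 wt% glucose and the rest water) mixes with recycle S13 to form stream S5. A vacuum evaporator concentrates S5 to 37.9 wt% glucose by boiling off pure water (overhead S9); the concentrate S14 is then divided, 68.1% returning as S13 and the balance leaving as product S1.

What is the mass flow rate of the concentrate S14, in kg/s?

420.7 kg/s

Overall glucose balance (none leaves overhead): glucose in fresh feed = glucose in product, i.e. 289×0.176 = (1−0.681)·S14·0.379.
S14 = 50.864/(0.379×0.319) = 420.71 kg/s.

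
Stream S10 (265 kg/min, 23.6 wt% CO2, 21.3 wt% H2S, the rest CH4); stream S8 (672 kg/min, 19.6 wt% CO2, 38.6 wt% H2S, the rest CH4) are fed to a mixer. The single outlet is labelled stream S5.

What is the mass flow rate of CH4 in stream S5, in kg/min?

426.9 kg/min

CH4 out = CH4 in = 265×0.551 + 672×0.418 = 426.91 kg/min.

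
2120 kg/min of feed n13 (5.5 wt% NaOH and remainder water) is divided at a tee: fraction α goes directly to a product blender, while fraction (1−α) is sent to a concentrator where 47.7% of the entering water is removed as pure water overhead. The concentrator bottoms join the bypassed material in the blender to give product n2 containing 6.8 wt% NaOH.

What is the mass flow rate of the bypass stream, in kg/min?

All 2120×0.055 = 116.6 kg/min of NaOH reaches n2, so n2 = 116.6/0.068 = 1714.7 kg/min and vapour = 405.29 kg/min.
The evaporator receives (1−α)·2120 of feed at 0.945 water and removes 0.477 of that water:
0.477×0.945×(1−α)×2120 = 405.29
(1−α) = 405.29/955.62 = 0.4241;  α = 0.5759.
Bypass flow = 0.5759×2120 = 1220.9 kg/min.

1221 kg/min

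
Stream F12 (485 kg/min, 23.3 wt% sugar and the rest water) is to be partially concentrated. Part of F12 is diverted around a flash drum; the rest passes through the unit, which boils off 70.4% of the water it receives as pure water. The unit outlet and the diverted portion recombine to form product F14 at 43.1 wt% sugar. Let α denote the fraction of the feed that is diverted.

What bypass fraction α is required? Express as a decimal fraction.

0.149

All 485×0.233 = 113.01 kg/min of sugar reaches F14, so F14 = 113.01/0.431 = 262.19 kg/min and vapour = 222.81 kg/min.
The evaporator receives (1−α)·485 of feed at 0.767 water and removes 0.704 of that water:
0.704×0.767×(1−α)×485 = 222.81
(1−α) = 222.81/261.88 = 0.8508;  α = 0.1492.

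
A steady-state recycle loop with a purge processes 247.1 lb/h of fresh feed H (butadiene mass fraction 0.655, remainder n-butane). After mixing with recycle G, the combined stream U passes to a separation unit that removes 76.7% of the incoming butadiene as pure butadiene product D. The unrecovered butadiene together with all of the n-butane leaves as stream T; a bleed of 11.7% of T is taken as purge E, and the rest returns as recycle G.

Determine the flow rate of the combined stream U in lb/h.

932.4 lb/h

n-butane enters only via H and leaves only via the purge: 247.1×0.345 = 0.117×(n-butane in T), and the separation unit passes all n-butane, so n-butane in U = n-butane in T = 728.63 lb/h.
butadiene in U: m_A = 247.1×0.655 + (1−0.117)·(1−0.767)·m_A, so m_A = 161.85/0.7943 = 203.77 lb/h.
U = 203.77 + 728.63 = 932.4 lb/h.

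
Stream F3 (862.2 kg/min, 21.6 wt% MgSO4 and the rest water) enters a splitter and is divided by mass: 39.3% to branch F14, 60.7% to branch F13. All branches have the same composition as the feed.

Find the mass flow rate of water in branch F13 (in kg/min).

410.3 kg/min

Branch F13 total = 0.607×862.2 = 523.36 kg/min.
water in F13 = 0.784×523.36 = 410.31 kg/min.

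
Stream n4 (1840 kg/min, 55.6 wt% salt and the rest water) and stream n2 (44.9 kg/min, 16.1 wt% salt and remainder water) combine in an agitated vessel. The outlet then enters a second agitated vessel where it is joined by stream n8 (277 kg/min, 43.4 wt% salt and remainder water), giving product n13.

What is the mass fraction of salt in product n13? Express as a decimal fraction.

Overall, product flow = 2161.9 kg/min.
salt in = 1840×0.556 + 44.9×0.161 + 277×0.434 = 1150.5 kg/min.
salt fraction in n13 = 0.532.

0.532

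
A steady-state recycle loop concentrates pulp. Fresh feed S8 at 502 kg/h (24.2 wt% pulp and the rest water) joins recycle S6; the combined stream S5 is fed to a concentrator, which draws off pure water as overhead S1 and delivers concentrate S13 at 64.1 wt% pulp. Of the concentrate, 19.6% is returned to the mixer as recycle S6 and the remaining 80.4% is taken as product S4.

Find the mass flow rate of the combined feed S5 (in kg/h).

548.2 kg/h

Overall pulp balance (none leaves overhead): pulp in fresh feed = pulp in product, i.e. 502×0.242 = (1−0.196)·S13·0.641.
S13 = 121.48/(0.641×0.804) = 235.72 kg/h.
Recycle S6 = 0.196×235.72 = 46.202 kg/h.
Combined feed S5 = 502 + 46.202 = 548.2 kg/h.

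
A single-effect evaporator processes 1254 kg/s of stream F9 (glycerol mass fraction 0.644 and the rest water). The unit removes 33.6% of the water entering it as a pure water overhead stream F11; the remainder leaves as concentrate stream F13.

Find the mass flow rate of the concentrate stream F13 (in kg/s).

1104 kg/s

water entering = 1254×0.356 = 446.42 kg/s; overhead removed = 0.336×446.42 = 150 kg/s.
Concentrate = 1254 − 150 = 1104 kg/s.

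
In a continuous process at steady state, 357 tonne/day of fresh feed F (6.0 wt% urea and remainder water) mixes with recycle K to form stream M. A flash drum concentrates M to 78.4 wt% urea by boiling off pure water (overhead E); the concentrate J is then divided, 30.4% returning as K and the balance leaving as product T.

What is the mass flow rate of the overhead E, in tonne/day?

329.7 tonne/day

Overall urea balance (none leaves overhead): urea in fresh feed = urea in product, i.e. 357×0.060 = (1−0.304)·J·0.784.
J = 21.42/(0.784×0.696) = 39.255 tonne/day.
Recycle K = 0.304×39.255 = 11.933 tonne/day.
Combined feed M = 357 + 11.933 = 368.93 tonne/day.
Overhead E = M − J = 368.93 − 39.255 = 329.68 tonne/day.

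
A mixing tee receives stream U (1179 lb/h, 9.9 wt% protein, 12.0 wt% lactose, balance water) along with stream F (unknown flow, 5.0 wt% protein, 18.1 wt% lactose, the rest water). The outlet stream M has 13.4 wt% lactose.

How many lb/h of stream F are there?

Let F be the unknown flow. Total out = 1179 + F.
lactose balance: 141.48 + 0.181·F = 0.134·(1179 + F)
(0.181 − 0.134)·F = 0.134×1179 − 141.48 = 16.506
F = 16.506 / 0.047 = 351.19 lb/h

351.2 lb/h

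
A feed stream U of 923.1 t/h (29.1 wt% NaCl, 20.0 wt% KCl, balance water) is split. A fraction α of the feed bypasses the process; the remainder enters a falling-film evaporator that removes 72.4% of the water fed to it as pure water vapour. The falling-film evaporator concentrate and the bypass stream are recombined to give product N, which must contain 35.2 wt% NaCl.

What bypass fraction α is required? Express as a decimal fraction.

0.530

All 923.1×0.291 = 268.62 t/h of NaCl reaches N, so N = 268.62/0.352 = 763.13 t/h and vapour = 159.97 t/h.
The evaporator receives (1−α)·923.1 of feed at 0.509 water and removes 0.724 of that water:
0.724×0.509×(1−α)×923.1 = 159.97
(1−α) = 159.97/340.18 = 0.4703;  α = 0.5297.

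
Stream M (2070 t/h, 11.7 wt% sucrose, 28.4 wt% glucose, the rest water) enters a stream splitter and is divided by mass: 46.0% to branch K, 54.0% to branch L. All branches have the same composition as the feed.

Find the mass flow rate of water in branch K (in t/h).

Branch K total = 0.460×2070 = 952.2 t/h.
water in K = 0.599×952.2 = 570.37 t/h.

570.4 t/h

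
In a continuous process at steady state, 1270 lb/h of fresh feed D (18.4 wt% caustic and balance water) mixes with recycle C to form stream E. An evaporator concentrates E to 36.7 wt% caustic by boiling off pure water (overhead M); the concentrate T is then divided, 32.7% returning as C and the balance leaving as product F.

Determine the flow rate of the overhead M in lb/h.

Overall caustic balance (none leaves overhead): caustic in fresh feed = caustic in product, i.e. 1270×0.184 = (1−0.327)·T·0.367.
T = 233.68/(0.367×0.673) = 946.11 lb/h.
Recycle C = 0.327×946.11 = 309.38 lb/h.
Combined feed E = 1270 + 309.38 = 1579.4 lb/h.
Overhead M = E − T = 1579.4 − 946.11 = 633.27 lb/h.

633.3 lb/h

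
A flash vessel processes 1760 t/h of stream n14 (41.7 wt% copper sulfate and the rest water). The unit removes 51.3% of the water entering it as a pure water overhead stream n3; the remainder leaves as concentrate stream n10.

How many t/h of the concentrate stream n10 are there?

1234 t/h

water entering = 1760×0.583 = 1026.1 t/h; overhead removed = 0.513×1026.1 = 526.38 t/h.
Concentrate = 1760 − 526.38 = 1233.6 t/h.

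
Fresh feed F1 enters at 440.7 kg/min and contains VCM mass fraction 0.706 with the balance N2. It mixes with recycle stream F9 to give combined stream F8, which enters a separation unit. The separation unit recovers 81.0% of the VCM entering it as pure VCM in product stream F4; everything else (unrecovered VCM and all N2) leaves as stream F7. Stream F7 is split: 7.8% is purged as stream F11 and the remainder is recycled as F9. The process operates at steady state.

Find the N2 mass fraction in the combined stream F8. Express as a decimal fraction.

0.815

N2 enters only via F1 and leaves only via the purge: 440.7×0.294 = 0.078×(N2 in F7), and the separation unit passes all N2, so N2 in F8 = N2 in F7 = 1661.1 kg/min.
VCM in F8: m_A = 440.7×0.706 + (1−0.078)·(1−0.810)·m_A, so m_A = 311.13/0.8248 = 377.21 kg/min.
F8 = 377.21 + 1661.1 = 2038.3 kg/min.
N2 fraction in F8 = 1661.1/2038.3 = 0.815.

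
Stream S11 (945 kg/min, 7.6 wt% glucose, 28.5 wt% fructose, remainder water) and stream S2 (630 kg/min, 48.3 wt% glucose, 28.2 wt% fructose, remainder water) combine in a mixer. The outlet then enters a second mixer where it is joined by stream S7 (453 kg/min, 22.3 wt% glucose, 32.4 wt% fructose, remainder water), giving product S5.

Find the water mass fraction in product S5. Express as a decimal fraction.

0.472

Overall, product flow = 2028 kg/min.
water in = 945×0.639 + 630×0.235 + 453×0.453 = 957.11 kg/min.
water fraction in S5 = 0.472.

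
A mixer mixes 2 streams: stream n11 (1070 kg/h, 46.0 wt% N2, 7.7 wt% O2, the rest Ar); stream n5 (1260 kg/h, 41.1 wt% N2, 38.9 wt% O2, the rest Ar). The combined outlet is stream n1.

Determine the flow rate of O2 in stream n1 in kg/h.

O2 out = O2 in = 1070×0.077 + 1260×0.389 = 572.53 kg/h.

572.5 kg/h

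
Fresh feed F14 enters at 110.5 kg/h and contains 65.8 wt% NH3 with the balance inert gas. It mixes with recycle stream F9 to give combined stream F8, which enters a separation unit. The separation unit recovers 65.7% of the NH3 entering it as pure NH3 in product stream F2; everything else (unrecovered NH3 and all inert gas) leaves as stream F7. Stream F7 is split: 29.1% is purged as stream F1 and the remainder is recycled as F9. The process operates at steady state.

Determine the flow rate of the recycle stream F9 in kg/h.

115.4 kg/h

inert gas enters only via F14 and leaves only via the purge: 110.5×0.342 = 0.291×(inert gas in F7), and the separation unit passes all inert gas, so inert gas in F8 = inert gas in F7 = 129.87 kg/h.
NH3 in F8: m_A = 110.5×0.658 + (1−0.291)·(1−0.657)·m_A, so m_A = 72.709/0.7568 = 96.073 kg/h.
F7 = (1−0.657)×96.073 + 129.87 = 162.82 kg/h.
Recycle F9 = (1−0.291)×162.82 = 115.44 kg/h.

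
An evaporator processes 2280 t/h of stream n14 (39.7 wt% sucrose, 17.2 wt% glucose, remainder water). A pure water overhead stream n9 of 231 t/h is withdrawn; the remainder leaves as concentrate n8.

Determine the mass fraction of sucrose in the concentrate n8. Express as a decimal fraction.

sucrose is not removed: 2280×0.397 = 905.16 t/h of sucrose enters n8.
Concentrate = 2280 − 231 = 2049 t/h.
Mass fraction = 905.16/2049 = 0.442.

0.442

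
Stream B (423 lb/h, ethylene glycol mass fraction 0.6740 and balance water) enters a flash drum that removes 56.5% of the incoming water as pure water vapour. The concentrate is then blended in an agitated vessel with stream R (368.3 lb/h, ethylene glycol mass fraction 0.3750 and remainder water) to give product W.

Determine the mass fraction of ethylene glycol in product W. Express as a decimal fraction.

Vapour removed = 0.565×0.326×423 = 77.912 lb/h; concentrate = 345.09 lb/h.
ethylene glycol reaching the mixer = 285.1 (from concentrate) + 368.3×0.375 = 423.21 lb/h.
Product flow = 345.09 + 368.3 = 713.39 lb/h; ethylene glycol fraction = 0.5932.

0.5932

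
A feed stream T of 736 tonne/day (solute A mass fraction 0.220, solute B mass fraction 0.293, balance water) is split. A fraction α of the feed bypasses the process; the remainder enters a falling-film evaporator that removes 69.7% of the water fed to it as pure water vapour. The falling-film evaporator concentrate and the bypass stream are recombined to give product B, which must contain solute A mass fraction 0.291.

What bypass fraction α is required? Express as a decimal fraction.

All 736×0.220 = 161.92 tonne/day of solute A reaches B, so B = 161.92/0.291 = 556.43 tonne/day and vapour = 179.57 tonne/day.
The evaporator receives (1−α)·736 of feed at 0.487 water and removes 0.697 of that water:
0.697×0.487×(1−α)×736 = 179.57
(1−α) = 179.57/249.83 = 0.7188;  α = 0.2812.

0.281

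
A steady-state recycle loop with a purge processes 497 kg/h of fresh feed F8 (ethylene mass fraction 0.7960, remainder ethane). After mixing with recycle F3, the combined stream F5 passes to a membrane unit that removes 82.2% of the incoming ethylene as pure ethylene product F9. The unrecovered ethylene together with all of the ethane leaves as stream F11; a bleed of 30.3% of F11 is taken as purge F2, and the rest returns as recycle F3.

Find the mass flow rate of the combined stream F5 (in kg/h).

786.3 kg/h

ethane enters only via F8 and leaves only via the purge: 497×0.204 = 0.303×(ethane in F11), and the membrane unit passes all ethane, so ethane in F5 = ethane in F11 = 334.61 kg/h.
ethylene in F5: m_A = 497×0.796 + (1−0.303)·(1−0.822)·m_A, so m_A = 395.61/0.8759 = 451.65 kg/h.
F5 = 451.65 + 334.61 = 786.26 kg/h.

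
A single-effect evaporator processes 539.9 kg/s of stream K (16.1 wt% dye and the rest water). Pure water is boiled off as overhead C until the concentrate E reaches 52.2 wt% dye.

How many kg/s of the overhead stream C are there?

373.4 kg/s

dye is conserved: 539.9×0.161 = 86.924 kg/s all reports to the concentrate.
Concentrate = 86.924/(target fraction) = 166.52 kg/s.
Overhead = 539.9 − 166.52 = 373.38 kg/s.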